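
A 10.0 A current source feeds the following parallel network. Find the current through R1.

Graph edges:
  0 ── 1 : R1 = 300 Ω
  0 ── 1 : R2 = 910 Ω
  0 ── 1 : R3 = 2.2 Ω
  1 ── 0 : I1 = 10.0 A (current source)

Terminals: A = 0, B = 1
All resistors sit directly between nodes 0 and 1, so they are in parallel and share one voltage V; the full source current 10 A splits among them.
1/R_par = 1/300 + 1/910 + 1/2.2 = 0.459 S  =>  R_par = 2.179 Ω
V = I × R_par = 10 × 2.179 = 21.79 V
I_R1 = V/R1 = 21.79/300 = 0.07263 A

Final answer: 0.07263 A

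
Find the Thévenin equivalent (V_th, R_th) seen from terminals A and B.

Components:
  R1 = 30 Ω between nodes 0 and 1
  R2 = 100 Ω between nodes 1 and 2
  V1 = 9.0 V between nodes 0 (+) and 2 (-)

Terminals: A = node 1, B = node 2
Step 1 — V_th is the open-circuit voltage V_A - V_B (nothing connected across the terminals).
Nodal analysis, taking node 2 as the 0 V reference.
Source V1 fixes V_0 = 9 V.
KCL at each unknown node (sum of currents leaving = 0; resistances in Ω):
  Node 1: (V_1 - 9)/30 + (V_1 - 0)/100 = 0
Collecting terms: 0.04333 × V_1 = 0.3  =>  V_1 = 6.923 V
V_th = V_1 - V_2 = 6.923 - 0 = 6.923 V
Step 2 — R_th: zero the source — replace V1 by a short circuit (node 2 merges into node 0) — and find the resistance seen between A (node 1) and B (node 0).
Reduce the network between node 1 (A) and node 0 (B) by series/parallel combination:
  Rp1 = R1 ‖ R2 (parallel, both between nodes 0 and 1) = 1/(1/30 + 1/100) = 23.08 Ω
R_th = 23.08 Ω

Final answer: V_th = 6.923 V, R_th = 23.08 Ω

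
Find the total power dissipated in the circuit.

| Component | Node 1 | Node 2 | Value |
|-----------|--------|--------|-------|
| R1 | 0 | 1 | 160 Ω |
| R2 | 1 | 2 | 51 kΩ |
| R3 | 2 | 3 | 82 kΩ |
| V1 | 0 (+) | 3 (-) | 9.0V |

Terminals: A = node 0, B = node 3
Nodal analysis, taking node 3 as the 0 V reference.
Source V1 fixes V_0 = 9 V.
KCL at each unknown node (sum of currents leaving = 0; resistances in Ω):
  Node 1: (V_1 - 9)/160 + (V_1 - V_2)/51000 = 0
  Node 2: (V_2 - V_1)/51000 + (V_2 - 0)/82000 = 0
Collecting terms (coefficients in siemens):
  0.00627·V_1 - 0.00001961·V_2 = 0.05625
  0.0000318·V_2 - 0.00001961·V_1 = 0
Determinant D = (0.00627)(0.0000318) - (-0.00001961)(-0.00001961) = 0.000000199
V_1 = [(0.05625)(0.0000318) - (-0.00001961)(0)]/D = 8.989 V
V_2 = [(0.00627)(0) - (0.05625)(-0.00001961)]/D = 5.542 V
Power in each resistor, P = (ΔV)²/R:
  P_R1 = (9 - 8.989)²/160 = 0.0000007309 W
  P_R2 = (8.989 - 5.542)²/51000 = 0.000233 W
  P_R3 = (5.542 - 0)²/82000 = 0.0003746 W
P_total = P_R1 + P_R2 + P_R3 = 0.0006083 W

Final answer: 0.0006083 W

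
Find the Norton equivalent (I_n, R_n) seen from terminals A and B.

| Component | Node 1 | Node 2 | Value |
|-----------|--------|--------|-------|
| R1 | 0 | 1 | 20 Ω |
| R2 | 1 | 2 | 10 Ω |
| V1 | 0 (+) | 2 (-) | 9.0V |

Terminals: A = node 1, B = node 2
Find the Thévenin equivalent first; then I_n = V_th/R_th and R_n = R_th.
Step 1 — V_th is the open-circuit voltage V_A - V_B (nothing connected across the terminals).
Nodal analysis, taking node 2 as the 0 V reference.
Source V1 fixes V_0 = 9 V.
KCL at each unknown node (sum of currents leaving = 0; resistances in Ω):
  Node 1: (V_1 - 9)/20 + (V_1 - 0)/10 = 0
Collecting terms: 0.15 × V_1 = 0.45  =>  V_1 = 3 V
V_th = V_1 - V_2 = 3 - 0 = 3 V
Step 2 — R_th: zero the source — replace V1 by a short circuit (node 2 merges into node 0) — and find the resistance seen between A (node 1) and B (node 0).
Reduce the network between node 1 (A) and node 0 (B) by series/parallel combination:
  Rp1 = R1 ‖ R2 (parallel, both between nodes 0 and 1) = 1/(1/20 + 1/10) = 6.667 Ω
R_th = 6.667 Ω
I_n = V_th/R_th = 3/6.667 = 0.45 A, and R_n = R_th = 6.667 Ω

Final answer: I_n = 0.45 A, R_n = 6.667 Ω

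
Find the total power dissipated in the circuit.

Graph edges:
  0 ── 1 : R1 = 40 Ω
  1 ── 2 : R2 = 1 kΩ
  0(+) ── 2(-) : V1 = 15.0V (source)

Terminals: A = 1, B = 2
Nodal analysis, taking node 2 as the 0 V reference.
Source V1 fixes V_0 = 15 V.
KCL at each unknown node (sum of currents leaving = 0; resistances in Ω):
  Node 1: (V_1 - 15)/40 + (V_1 - 0)/1000 = 0
Collecting terms: 0.026 × V_1 = 0.375  =>  V_1 = 14.42 V
Power in each resistor, P = (ΔV)²/R:
  P_R1 = (15 - 14.42)²/40 = 0.008321 W
  P_R2 = (14.42 - 0)²/1000 = 0.208 W
P_total = P_R1 + P_R2 = 0.2163 W

Final answer: 0.2163 W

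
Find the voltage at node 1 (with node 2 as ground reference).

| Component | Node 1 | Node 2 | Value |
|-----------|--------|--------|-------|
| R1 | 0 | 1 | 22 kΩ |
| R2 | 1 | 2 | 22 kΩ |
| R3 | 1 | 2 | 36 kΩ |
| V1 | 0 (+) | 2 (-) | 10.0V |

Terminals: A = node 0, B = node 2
Nodal analysis, taking node 2 as the 0 V reference.
Source V1 fixes V_0 = 10 V.
KCL at each unknown node (sum of currents leaving = 0; resistances in Ω):
  Node 1: (V_1 - 10)/22000 + (V_1 - 0)/22000 + (V_1 - 0)/36000 = 0
Collecting terms: 0.0001187 × V_1 = 0.0004545  =>  V_1 = 3.83 V
The requested potential is V_1 = 3.83 V.

Final answer: V_1 = 3.83 V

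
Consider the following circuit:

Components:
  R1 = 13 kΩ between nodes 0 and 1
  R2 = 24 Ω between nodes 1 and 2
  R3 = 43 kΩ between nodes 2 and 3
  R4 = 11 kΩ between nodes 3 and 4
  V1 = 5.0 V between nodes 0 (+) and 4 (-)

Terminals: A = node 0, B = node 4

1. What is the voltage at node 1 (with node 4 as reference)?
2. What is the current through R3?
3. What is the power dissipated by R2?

Nodal analysis, taking node 4 as the 0 V reference.
Source V1 fixes V_0 = 5 V.
KCL at each unknown node (sum of currents leaving = 0; resistances in Ω):
  Node 1: (V_1 - 5)/13000 + (V_1 - V_2)/24 = 0
  Node 2: (V_2 - V_1)/24 + (V_2 - V_3)/43000 = 0
  Node 3: (V_3 - V_2)/43000 + (V_3 - 0)/11000 = 0
Collecting terms (coefficients in siemens):
  0.04174·V_1 - 0.04167·V_2 = 0.0003846
  0.04169·V_2 - 0.04167·V_1 - 0.00002326·V_3 = 0
  0.0001142·V_3 - 0.00002326·V_2 = 0
Solving these 3 simultaneous equations (Gaussian elimination) gives:
  V_1 = 4.03 V, V_2 = 4.028 V, V_3 = 0.8206 V
Part 1:
  Read off the nodal solution: V_1 = 4.03 V
Part 2:
  I_R3 = (V_2 - V_3)/R3 = (4.028 - 0.8206)/43000 = 0.0000746 A
  Magnitude: I_R3 = 0.0000746 A
Part 3:
  I_R2 = (V_1 - V_2)/R2 = (4.03 - 4.028)/24 = 0.0000746 A
  P_R2 = I_R2² × R2 = (0.0000746)² × 24 = 0.0000001336 W

Final answers:
1. V_1 = 4.03 V
2. I_R3 = 7.46e-05 A
3. P_R2 = 1.336e-07 W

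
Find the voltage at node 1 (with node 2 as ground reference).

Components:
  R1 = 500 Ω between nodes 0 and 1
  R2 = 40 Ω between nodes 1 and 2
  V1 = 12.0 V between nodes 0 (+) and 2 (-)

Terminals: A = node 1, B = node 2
Nodal analysis, taking node 2 as the 0 V reference.
Source V1 fixes V_0 = 12 V.
KCL at each unknown node (sum of currents leaving = 0; resistances in Ω):
  Node 1: (V_1 - 12)/500 + (V_1 - 0)/40 = 0
Collecting terms: 0.027 × V_1 = 0.024  =>  V_1 = 0.8889 V
The requested potential is V_1 = 0.8889 V.

Final answer: V_1 = 0.8889 V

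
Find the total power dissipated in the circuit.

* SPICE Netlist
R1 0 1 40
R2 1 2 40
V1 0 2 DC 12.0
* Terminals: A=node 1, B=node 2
Nodal analysis, taking node 2 as the 0 V reference.
Source V1 fixes V_0 = 12 V.
KCL at each unknown node (sum of currents leaving = 0; resistances in Ω):
  Node 1: (V_1 - 12)/40 + (V_1 - 0)/40 = 0
Collecting terms: 0.05 × V_1 = 0.3  =>  V_1 = 6 V
Power in each resistor, P = (ΔV)²/R:
  P_R1 = (12 - 6)²/40 = 0.9 W
  P_R2 = (6 - 0)²/40 = 0.9 W
P_total = P_R1 + P_R2 = 1.8 W

Final answer: 1.8 W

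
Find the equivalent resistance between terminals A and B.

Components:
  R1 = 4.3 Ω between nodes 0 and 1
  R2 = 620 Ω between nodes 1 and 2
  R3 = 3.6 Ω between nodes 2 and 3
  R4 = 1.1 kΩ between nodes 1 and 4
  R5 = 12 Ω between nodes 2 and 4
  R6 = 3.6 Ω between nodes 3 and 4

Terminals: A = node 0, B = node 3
The network is not a plain series/parallel combination. Inject a 1 A test current into terminal A (node 0) and return it from terminal B (node 3); then R_eq = V_A / (1 A).
Nodal analysis, taking node 3 as the 0 V reference.
Current source I_test pushes 1 A into node 0 and draws it out of node 3.
KCL at each unknown node (sum of currents leaving = 0; resistances in Ω):
  Node 0: (V_0 - V_1)/4.3 - 1 = 0
  Node 1: (V_1 - V_0)/4.3 + (V_1 - V_2)/620 + (V_1 - V_4)/1100 = 0
  Node 2: (V_2 - V_1)/620 + (V_2 - 0)/3.6 + (V_2 - V_4)/12 = 0
  Node 4: (V_4 - V_1)/1100 + (V_4 - V_2)/12 + (V_4 - 0)/3.6 = 0
Collecting terms (coefficients in siemens):
  0.2326·V_0 - 0.2326·V_1 = 1
  0.2351·V_1 - 0.2326·V_0 - 0.001613·V_2 - 0.0009091·V_4 = 0
  0.3627·V_2 - 0.001613·V_1 - 0.08333·V_4 = 0
  0.362·V_4 - 0.0009091·V_1 - 0.08333·V_2 = 0
Solving these 4 simultaneous equations (Gaussian elimination) gives:
  V_0 = 402.7 V, V_1 = 398.4 V, V_2 = 2.113 V, V_4 = 1.487 V
R_eq = V_0 / 1 A = 402.7 Ω

Final answer: 402.7 Ω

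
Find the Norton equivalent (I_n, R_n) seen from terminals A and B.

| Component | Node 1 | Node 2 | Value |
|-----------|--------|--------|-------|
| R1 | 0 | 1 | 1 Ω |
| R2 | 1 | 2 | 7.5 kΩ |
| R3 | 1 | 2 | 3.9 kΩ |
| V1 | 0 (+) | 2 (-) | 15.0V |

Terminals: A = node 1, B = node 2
Find the Thévenin equivalent first; then I_n = V_th/R_th and R_n = R_th.
Step 1 — V_th is the open-circuit voltage V_A - V_B (nothing connected across the terminals).
Nodal analysis, taking node 2 as the 0 V reference.
Source V1 fixes V_0 = 15 V.
KCL at each unknown node (sum of currents leaving = 0; resistances in Ω):
  Node 1: (V_1 - 15)/1 + (V_1 - 0)/7500 + (V_1 - 0)/3900 = 0
Collecting terms: 1 × V_1 = 15  =>  V_1 = 14.99 V
V_th = V_1 - V_2 = 14.99 - 0 = 14.99 V
Step 2 — R_th: zero the source — replace V1 by a short circuit (node 2 merges into node 0) — and find the resistance seen between A (node 1) and B (node 0).
Reduce the network between node 1 (A) and node 0 (B) by series/parallel combination:
  Rp1 = R1 ‖ R2 ‖ R3 (parallel, all between nodes 0 and 1) = 1/(1/1 + 1/7500 + 1/3900) = 0.9996 Ω
R_th = 0.9996 Ω
I_n = V_th/R_th = 14.99/0.9996 = 15 A, and R_n = R_th = 0.9996 Ω

Final answer: I_n = 15 A, R_n = 0.9996 Ω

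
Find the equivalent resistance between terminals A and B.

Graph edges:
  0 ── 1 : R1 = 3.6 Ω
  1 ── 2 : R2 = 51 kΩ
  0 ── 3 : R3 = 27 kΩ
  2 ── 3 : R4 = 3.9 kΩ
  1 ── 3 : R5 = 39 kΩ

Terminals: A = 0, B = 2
The network is not a plain series/parallel combination. Inject a 1 A test current into terminal A (node 0) and return it from terminal B (node 2); then R_eq = V_A / (1 A).
Nodal analysis, taking node 2 as the 0 V reference.
Current source I_test pushes 1 A into node 0 and draws it out of node 2.
KCL at each unknown node (sum of currents leaving = 0; resistances in Ω):
  Node 0: (V_0 - V_1)/3.6 + (V_0 - V_3)/27000 - 1 = 0
  Node 1: (V_1 - V_0)/3.6 + (V_1 - 0)/51000 + (V_1 - V_3)/39000 = 0
  Node 3: (V_3 - V_0)/27000 + (V_3 - V_1)/39000 + (V_3 - 0)/3900 = 0
Collecting terms (coefficients in siemens):
  0.2778·V_0 - 0.2778·V_1 - 0.00003704·V_3 = 1
  0.2778·V_1 - 0.2778·V_0 - 0.00002564·V_3 = 0
  0.0003191·V_3 - 0.00003704·V_0 - 0.00002564·V_1 = 0
Solving these 3 simultaneous equations (Gaussian elimination) gives:
  V_0 = 14290 V, V_1 = 14290 V, V_3 = 2807 V
R_eq = V_0 / 1 A = 14290 Ω = 14.29 kΩ

Final answer: 14.29 kΩ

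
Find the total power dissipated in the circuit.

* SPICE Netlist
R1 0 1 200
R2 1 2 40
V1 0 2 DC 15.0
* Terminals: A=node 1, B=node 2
Nodal analysis, taking node 2 as the 0 V reference.
Source V1 fixes V_0 = 15 V.
KCL at each unknown node (sum of currents leaving = 0; resistances in Ω):
  Node 1: (V_1 - 15)/200 + (V_1 - 0)/40 = 0
Collecting terms: 0.03 × V_1 = 0.075  =>  V_1 = 2.5 V
Power in each resistor, P = (ΔV)²/R:
  P_R1 = (15 - 2.5)²/200 = 0.7812 W
  P_R2 = (2.5 - 0)²/40 = 0.1562 W
P_total = P_R1 + P_R2 = 0.9375 W

Final answer: 0.9375 W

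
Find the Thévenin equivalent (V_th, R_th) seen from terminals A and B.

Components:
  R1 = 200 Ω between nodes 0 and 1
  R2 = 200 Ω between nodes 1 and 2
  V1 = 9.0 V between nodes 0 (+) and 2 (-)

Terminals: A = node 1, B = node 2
Step 1 — V_th is the open-circuit voltage V_A - V_B (nothing connected across the terminals).
Nodal analysis, taking node 2 as the 0 V reference.
Source V1 fixes V_0 = 9 V.
KCL at each unknown node (sum of currents leaving = 0; resistances in Ω):
  Node 1: (V_1 - 9)/200 + (V_1 - 0)/200 = 0
Collecting terms: 0.01 × V_1 = 0.045  =>  V_1 = 4.5 V
V_th = V_1 - V_2 = 4.5 - 0 = 4.5 V
Step 2 — R_th: zero the source — replace V1 by a short circuit (node 2 merges into node 0) — and find the resistance seen between A (node 1) and B (node 0).
Reduce the network between node 1 (A) and node 0 (B) by series/parallel combination:
  Rp1 = R1 ‖ R2 (parallel, both between nodes 0 and 1) = 1/(1/200 + 1/200) = 100 Ω
R_th = 100 Ω

Final answer: V_th = 4.5 V, R_th = 100 Ω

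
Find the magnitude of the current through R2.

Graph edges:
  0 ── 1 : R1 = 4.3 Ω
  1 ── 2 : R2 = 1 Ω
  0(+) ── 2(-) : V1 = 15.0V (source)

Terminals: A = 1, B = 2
Nodal analysis, taking node 2 as the 0 V reference.
Source V1 fixes V_0 = 15 V.
KCL at each unknown node (sum of currents leaving = 0; resistances in Ω):
  Node 1: (V_1 - 15)/4.3 + (V_1 - 0)/1 = 0
Collecting terms: 1.233 × V_1 = 3.488  =>  V_1 = 2.83 V
I_R2 = (V_1 - V_2)/R2 = (2.83 - 0)/1 = 2.83 A
|I_R2| = 2.83 A

Final answer: |I_R2| = 2.83 A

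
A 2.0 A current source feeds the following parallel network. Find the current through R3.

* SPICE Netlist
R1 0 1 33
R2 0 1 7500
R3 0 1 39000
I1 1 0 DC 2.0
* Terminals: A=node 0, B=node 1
All resistors sit directly between nodes 0 and 1, so they are in parallel and share one voltage V; the full source current 2 A splits among them.
1/R_par = 1/33 + 1/7500 + 1/39000 = 0.03046 S  =>  R_par = 32.83 Ω
V = I × R_par = 2 × 32.83 = 65.66 V
I_R3 = V/R3 = 65.66/39000 = 0.001683 A

Final answer: 0.001683 A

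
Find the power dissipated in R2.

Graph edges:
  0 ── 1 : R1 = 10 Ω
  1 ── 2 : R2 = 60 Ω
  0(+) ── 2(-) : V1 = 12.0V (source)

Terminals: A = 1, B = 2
Nodal analysis, taking node 2 as the 0 V reference.
Source V1 fixes V_0 = 12 V.
KCL at each unknown node (sum of currents leaving = 0; resistances in Ω):
  Node 1: (V_1 - 12)/10 + (V_1 - 0)/60 = 0
Collecting terms: 0.1167 × V_1 = 1.2  =>  V_1 = 10.29 V
I_R2 = (V_1 - V_2)/R2 = (10.29 - 0)/60 = 0.1714 A
P_R2 = I_R2² × R2 = (0.1714)² × 60 = 1.763 W

Final answer: 1.763 W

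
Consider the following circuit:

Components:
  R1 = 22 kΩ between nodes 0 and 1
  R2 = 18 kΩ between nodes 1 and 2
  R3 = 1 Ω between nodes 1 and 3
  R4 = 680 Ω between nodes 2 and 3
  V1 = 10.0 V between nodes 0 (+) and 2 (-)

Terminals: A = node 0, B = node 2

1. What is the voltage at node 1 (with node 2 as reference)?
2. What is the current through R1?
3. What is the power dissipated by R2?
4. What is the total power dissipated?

Nodal analysis, taking node 2 as the 0 V reference.
Source V1 fixes V_0 = 10 V.
KCL at each unknown node (sum of currents leaving = 0; resistances in Ω):
  Node 1: (V_1 - 10)/22000 + (V_1 - 0)/18000 + (V_1 - V_3)/1 = 0
  Node 3: (V_3 - V_1)/1 + (V_3 - 0)/680 = 0
Collecting terms (coefficients in siemens):
  1·V_1 - 1·V_3 = 0.0004545
  1.001·V_3 - 1·V_1 = 0
Determinant D = (1)(1.001) - (-1)(-1) = 0.001572
V_1 = [(0.0004545)(1.001) - (-1)(0)]/D = 0.2896 V
V_3 = [(1)(0) - (0.0004545)(-1)]/D = 0.2892 V
Part 1:
  Read off the nodal solution: V_1 = 0.2896 V
Part 2:
  I_R1 = (V_0 - V_1)/R1 = (10 - 0.2896)/22000 = 0.0004414 A
  Magnitude: I_R1 = 0.0004414 A
Part 3:
  I_R2 = (V_1 - V_2)/R2 = (0.2896 - 0)/18000 = 0.00001609 A
  P_R2 = I_R2² × R2 = (0.00001609)² × 18000 = 0.00000466 W
Part 4:
  Power in each resistor, P = (ΔV)²/R:
    P_R1 = (10 - 0.2896)²/22000 = 0.004286 W
    P_R2 = (0.2896 - 0)²/18000 = 0.00000466 W
    P_R3 = (0.2896 - 0.2892)²/1 = 0.0000001809 W
    P_R4 = (0 - 0.2892)²/680 = 0.000123 W
  P_total = P_R1 + P_R2 + P_R3 + P_R4 = 0.004414 W

Final answers:
1. V_1 = 0.2896 V
2. I_R1 = 0.0004414 A
3. P_R2 = 4.66e-06 W
4. P_total = 0.004414 W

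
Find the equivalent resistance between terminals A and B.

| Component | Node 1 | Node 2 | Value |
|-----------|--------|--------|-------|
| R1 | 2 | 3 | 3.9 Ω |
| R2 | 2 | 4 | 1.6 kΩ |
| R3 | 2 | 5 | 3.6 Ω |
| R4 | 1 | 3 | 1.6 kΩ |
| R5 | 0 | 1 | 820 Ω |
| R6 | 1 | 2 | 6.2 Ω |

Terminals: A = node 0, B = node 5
Reduce the network between node 0 (A) and node 5 (B) by series/parallel combination:
  Rs1 = R4 + R1 (series, joined only at node 3) = 1600 + 3.9 = 1604 Ω
  Rp1 = R6 ‖ Rs1 (parallel, both between nodes 1 and 2) = 1/(1/6.2 + 1/1604) = 6.176 Ω
  Rs2 = R5 + Rp1 (series, joined only at node 1) = 820 + 6.176 = 826.2 Ω
  R2 touches the rest of the network only at node 2 (its other end, node 4, goes nowhere), so no current can flow through it — remove it.
  Rs3 = R3 + Rs2 (series, joined only at node 2) = 3.6 + 826.2 = 829.8 Ω
R_eq = 829.8 Ω

Final answer: 829.8 Ω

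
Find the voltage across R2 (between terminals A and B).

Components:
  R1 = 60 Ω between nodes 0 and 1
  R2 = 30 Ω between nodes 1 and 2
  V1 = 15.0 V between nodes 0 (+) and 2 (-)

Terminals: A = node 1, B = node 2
R1 and R2 are in series across V1 (node 0 → node 1 → node 2), and the output A–B is taken across R2, so this is a voltage divider.
Series current: I = V1/(R1 + R2) = 15/(60 + 30) = 15/90 = 0.1667 A
V_R2 = I × R2 = V1 × R2/(R1 + R2) = 15 × 30/90 = 5 V

Final answer: 5 V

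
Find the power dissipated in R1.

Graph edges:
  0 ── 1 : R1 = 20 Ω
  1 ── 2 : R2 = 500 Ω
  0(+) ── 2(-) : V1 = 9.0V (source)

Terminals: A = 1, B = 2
Nodal analysis, taking node 2 as the 0 V reference.
Source V1 fixes V_0 = 9 V.
KCL at each unknown node (sum of currents leaving = 0; resistances in Ω):
  Node 1: (V_1 - 9)/20 + (V_1 - 0)/500 = 0
Collecting terms: 0.052 × V_1 = 0.45  =>  V_1 = 8.654 V
I_R1 = (V_0 - V_1)/R1 = (9 - 8.654)/20 = 0.01731 A
P_R1 = I_R1² × R1 = (0.01731)² × 20 = 0.005991 W

Final answer: 0.005991 W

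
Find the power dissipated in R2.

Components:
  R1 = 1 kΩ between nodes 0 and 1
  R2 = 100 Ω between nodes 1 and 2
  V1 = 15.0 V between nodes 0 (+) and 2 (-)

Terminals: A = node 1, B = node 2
Nodal analysis, taking node 2 as the 0 V reference.
Source V1 fixes V_0 = 15 V.
KCL at each unknown node (sum of currents leaving = 0; resistances in Ω):
  Node 1: (V_1 - 15)/1000 + (V_1 - 0)/100 = 0
Collecting terms: 0.011 × V_1 = 0.015  =>  V_1 = 1.364 V
I_R2 = (V_1 - V_2)/R2 = (1.364 - 0)/100 = 0.01364 A
P_R2 = I_R2² × R2 = (0.01364)² × 100 = 0.0186 W

Final answer: 0.0186 W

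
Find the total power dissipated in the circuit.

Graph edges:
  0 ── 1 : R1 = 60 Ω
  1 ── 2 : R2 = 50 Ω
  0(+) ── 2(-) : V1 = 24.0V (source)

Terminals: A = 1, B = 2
Nodal analysis, taking node 2 as the 0 V reference.
Source V1 fixes V_0 = 24 V.
KCL at each unknown node (sum of currents leaving = 0; resistances in Ω):
  Node 1: (V_1 - 24)/60 + (V_1 - 0)/50 = 0
Collecting terms: 0.03667 × V_1 = 0.4  =>  V_1 = 10.91 V
Power in each resistor, P = (ΔV)²/R:
  P_R1 = (24 - 10.91)²/60 = 2.856 W
  P_R2 = (10.91 - 0)²/50 = 2.38 W
P_total = P_R1 + P_R2 = 5.236 W

Final answer: 5.236 W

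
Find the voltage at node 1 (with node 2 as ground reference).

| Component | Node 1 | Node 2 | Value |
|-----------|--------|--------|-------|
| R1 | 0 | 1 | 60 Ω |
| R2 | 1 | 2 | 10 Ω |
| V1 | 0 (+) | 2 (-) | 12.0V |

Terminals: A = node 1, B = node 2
Nodal analysis, taking node 2 as the 0 V reference.
Source V1 fixes V_0 = 12 V.
KCL at each unknown node (sum of currents leaving = 0; resistances in Ω):
  Node 1: (V_1 - 12)/60 + (V_1 - 0)/10 = 0
Collecting terms: 0.1167 × V_1 = 0.2  =>  V_1 = 1.714 V
The requested potential is V_1 = 1.714 V.

Final answer: V_1 = 1.714 V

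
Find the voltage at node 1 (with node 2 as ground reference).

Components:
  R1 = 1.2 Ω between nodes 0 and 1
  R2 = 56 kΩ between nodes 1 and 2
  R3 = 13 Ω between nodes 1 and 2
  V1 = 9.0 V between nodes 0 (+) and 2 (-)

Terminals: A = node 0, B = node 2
Nodal analysis, taking node 2 as the 0 V reference.
Source V1 fixes V_0 = 9 V.
KCL at each unknown node (sum of currents leaving = 0; resistances in Ω):
  Node 1: (V_1 - 9)/1.2 + (V_1 - 0)/56000 + (V_1 - 0)/13 = 0
Collecting terms: 0.9103 × V_1 = 7.5  =>  V_1 = 8.239 V
The requested potential is V_1 = 8.239 V.

Final answer: V_1 = 8.239 V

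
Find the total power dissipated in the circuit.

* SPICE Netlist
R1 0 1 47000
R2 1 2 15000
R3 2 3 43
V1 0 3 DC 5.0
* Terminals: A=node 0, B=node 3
Nodal analysis, taking node 3 as the 0 V reference.
Source V1 fixes V_0 = 5 V.
KCL at each unknown node (sum of currents leaving = 0; resistances in Ω):
  Node 1: (V_1 - 5)/47000 + (V_1 - V_2)/15000 = 0
  Node 2: (V_2 - V_1)/15000 + (V_2 - 0)/43 = 0
Collecting terms (coefficients in siemens):
  0.00008794·V_1 - 0.00006667·V_2 = 0.0001064
  0.02332·V_2 - 0.00006667·V_1 = 0
Determinant D = (0.00008794)(0.02332) - (-0.00006667)(-0.00006667) = 0.000002047
V_1 = [(0.0001064)(0.02332) - (-0.00006667)(0)]/D = 1.212 V
V_2 = [(0.00008794)(0) - (0.0001064)(-0.00006667)]/D = 0.003465 V
Power in each resistor, P = (ΔV)²/R:
  P_R1 = (5 - 1.212)²/47000 = 0.0003052 W
  P_R2 = (1.212 - 0.003465)²/15000 = 0.00009742 W
  P_R3 = (0.003465 - 0)²/43 = 0.0000002793 W
P_total = P_R1 + P_R2 + P_R3 = 0.0004029 W

Final answer: 0.0004029 W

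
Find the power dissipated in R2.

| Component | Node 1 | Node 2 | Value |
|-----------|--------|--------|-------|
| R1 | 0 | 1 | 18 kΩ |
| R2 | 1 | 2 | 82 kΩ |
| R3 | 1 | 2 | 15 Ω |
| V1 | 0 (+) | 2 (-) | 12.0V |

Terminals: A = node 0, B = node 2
Nodal analysis, taking node 2 as the 0 V reference.
Source V1 fixes V_0 = 12 V.
KCL at each unknown node (sum of currents leaving = 0; resistances in Ω):
  Node 1: (V_1 - 12)/18000 + (V_1 - 0)/82000 + (V_1 - 0)/15 = 0
Collecting terms: 0.06673 × V_1 = 0.0006667  =>  V_1 = 0.00999 V
I_R2 = (V_1 - V_2)/R2 = (0.00999 - 0)/82000 = 0.0000001218 A
P_R2 = I_R2² × R2 = (0.0000001218)² × 82000 = 0.000000001217 W

Final answer: 1.217e-09 W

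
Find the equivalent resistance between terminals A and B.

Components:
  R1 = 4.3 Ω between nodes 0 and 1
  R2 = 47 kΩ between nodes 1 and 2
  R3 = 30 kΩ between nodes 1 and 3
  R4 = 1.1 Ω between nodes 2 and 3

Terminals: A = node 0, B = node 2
Reduce the network between node 0 (A) and node 2 (B) by series/parallel combination:
  Rs1 = R3 + R4 (series, joined only at node 3) = 30000 + 1.1 = 30000 Ω
  Rp1 = R2 ‖ Rs1 (parallel, both between nodes 1 and 2) = 1/(1/47000 + 1/30000) = 18310 Ω
  Rs2 = R1 + Rp1 (series, joined only at node 1) = 4.3 + 18310 = 18320 Ω
R_eq = 18.32 kΩ

Final answer: 18.32 kΩ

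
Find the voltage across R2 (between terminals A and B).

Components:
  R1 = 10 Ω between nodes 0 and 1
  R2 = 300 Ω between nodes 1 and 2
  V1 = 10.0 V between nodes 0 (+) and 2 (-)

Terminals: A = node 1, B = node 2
R1 and R2 are in series across V1 (node 0 → node 1 → node 2), and the output A–B is taken across R2, so this is a voltage divider.
Series current: I = V1/(R1 + R2) = 10/(10 + 300) = 10/310 = 0.03226 A
V_R2 = I × R2 = V1 × R2/(R1 + R2) = 10 × 300/310 = 9.677 V

Final answer: 9.677 V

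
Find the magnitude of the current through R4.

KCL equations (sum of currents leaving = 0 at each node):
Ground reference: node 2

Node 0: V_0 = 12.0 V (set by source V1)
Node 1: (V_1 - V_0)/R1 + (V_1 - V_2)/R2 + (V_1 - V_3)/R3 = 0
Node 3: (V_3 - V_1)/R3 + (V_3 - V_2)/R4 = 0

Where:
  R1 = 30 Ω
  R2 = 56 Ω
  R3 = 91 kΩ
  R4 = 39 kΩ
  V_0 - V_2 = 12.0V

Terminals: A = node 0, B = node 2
Nodal analysis, taking node 2 as the 0 V reference.
Source V1 fixes V_0 = 12 V.
KCL at each unknown node (sum of currents leaving = 0; resistances in Ω):
  Node 1: (V_1 - 12)/30 + (V_1 - 0)/56 + (V_1 - V_3)/91000 = 0
  Node 3: (V_3 - V_1)/91000 + (V_3 - 0)/39000 = 0
Collecting terms (coefficients in siemens):
  0.0512·V_1 - 0.00001099·V_3 = 0.4
  0.00003663·V_3 - 0.00001099·V_1 = 0
Determinant D = (0.0512)(0.00003663) - (-0.00001099)(-0.00001099) = 0.000001875
V_1 = [(0.4)(0.00003663) - (-0.00001099)(0)]/D = 7.813 V
V_3 = [(0.0512)(0) - (0.4)(-0.00001099)]/D = 2.344 V
I_R4 = (V_2 - V_3)/R4 = (0 - 2.344)/39000 = -0.0000601 A
|I_R4| = 0.0000601 A

Final answer: |I_R4| = 6.01e-05 A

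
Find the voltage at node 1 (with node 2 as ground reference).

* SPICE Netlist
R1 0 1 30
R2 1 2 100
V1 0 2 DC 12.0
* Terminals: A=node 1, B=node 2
Nodal analysis, taking node 2 as the 0 V reference.
Source V1 fixes V_0 = 12 V.
KCL at each unknown node (sum of currents leaving = 0; resistances in Ω):
  Node 1: (V_1 - 12)/30 + (V_1 - 0)/100 = 0
Collecting terms: 0.04333 × V_1 = 0.4  =>  V_1 = 9.231 V
The requested potential is V_1 = 9.231 V.

Final answer: V_1 = 9.231 V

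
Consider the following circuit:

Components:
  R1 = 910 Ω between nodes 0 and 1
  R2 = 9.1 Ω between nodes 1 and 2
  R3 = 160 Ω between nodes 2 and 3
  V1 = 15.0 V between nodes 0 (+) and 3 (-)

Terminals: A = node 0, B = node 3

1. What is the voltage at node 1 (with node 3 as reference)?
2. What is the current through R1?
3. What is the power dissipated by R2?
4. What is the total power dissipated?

Nodal analysis, taking node 3 as the 0 V reference.
Source V1 fixes V_0 = 15 V.
KCL at each unknown node (sum of currents leaving = 0; resistances in Ω):
  Node 1: (V_1 - 15)/910 + (V_1 - V_2)/9.1 = 0
  Node 2: (V_2 - V_1)/9.1 + (V_2 - 0)/160 = 0
Collecting terms (coefficients in siemens):
  0.111·V_1 - 0.1099·V_2 = 0.01648
  0.1161·V_2 - 0.1099·V_1 = 0
Determinant D = (0.111)(0.1161) - (-0.1099)(-0.1099) = 0.0008144
V_1 = [(0.01648)(0.1161) - (-0.1099)(0)]/D = 2.351 V
V_2 = [(0.111)(0) - (0.01648)(-0.1099)]/D = 2.224 V
Part 1:
  Read off the nodal solution: V_1 = 2.351 V
Part 2:
  I_R1 = (V_0 - V_1)/R1 = (15 - 2.351)/910 = 0.0139 A
  Magnitude: I_R1 = 0.0139 A
Part 3:
  I_R2 = (V_1 - V_2)/R2 = (2.351 - 2.224)/9.1 = 0.0139 A
  P_R2 = I_R2² × R2 = (0.0139)² × 9.1 = 0.001758 W
Part 4:
  Power in each resistor, P = (ΔV)²/R:
    P_R1 = (15 - 2.351)²/910 = 0.1758 W
    P_R2 = (2.351 - 2.224)²/9.1 = 0.001758 W
    P_R3 = (2.224 - 0)²/160 = 0.03092 W
  P_total = P_R1 + P_R2 + P_R3 = 0.2085 W

Final answers:
1. V_1 = 2.351 V
2. I_R1 = 0.0139 A
3. P_R2 = 0.001758 W
4. P_total = 0.2085 W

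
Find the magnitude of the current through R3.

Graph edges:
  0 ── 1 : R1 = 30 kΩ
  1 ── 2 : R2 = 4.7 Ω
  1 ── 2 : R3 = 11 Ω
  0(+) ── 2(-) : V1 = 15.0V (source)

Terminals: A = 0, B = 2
Nodal analysis, taking node 2 as the 0 V reference.
Source V1 fixes V_0 = 15 V.
KCL at each unknown node (sum of currents leaving = 0; resistances in Ω):
  Node 1: (V_1 - 15)/30000 + (V_1 - 0)/4.7 + (V_1 - 0)/11 = 0
Collecting terms: 0.3037 × V_1 = 0.0005  =>  V_1 = 0.001646 V
I_R3 = (V_1 - V_2)/R3 = (0.001646 - 0)/11 = 0.0001497 A
|I_R3| = 0.0001497 A

Final answer: |I_R3| = 0.0001497 A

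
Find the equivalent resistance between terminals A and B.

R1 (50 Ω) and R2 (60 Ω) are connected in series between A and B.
Reduce the network between node 0 (A) and node 2 (B) by series/parallel combination:
  Rs1 = R1 + R2 (series, joined only at node 1) = 50 + 60 = 110 Ω
R_eq = 110 Ω

Final answer: 110 Ω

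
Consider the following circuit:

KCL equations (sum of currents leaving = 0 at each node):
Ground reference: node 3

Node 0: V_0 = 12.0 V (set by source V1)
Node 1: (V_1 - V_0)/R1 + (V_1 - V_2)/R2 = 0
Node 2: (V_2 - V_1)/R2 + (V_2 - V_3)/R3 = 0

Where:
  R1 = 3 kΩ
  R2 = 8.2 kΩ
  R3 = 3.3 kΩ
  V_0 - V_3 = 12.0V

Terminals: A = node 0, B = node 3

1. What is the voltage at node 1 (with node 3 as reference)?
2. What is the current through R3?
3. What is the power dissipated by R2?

Nodal analysis, taking node 3 as the 0 V reference.
Source V1 fixes V_0 = 12 V.
KCL at each unknown node (sum of currents leaving = 0; resistances in Ω):
  Node 1: (V_1 - 12)/3000 + (V_1 - V_2)/8200 = 0
  Node 2: (V_2 - V_1)/8200 + (V_2 - 0)/3300 = 0
Collecting terms (coefficients in siemens):
  0.0004553·V_1 - 0.000122·V_2 = 0.004
  0.000425·V_2 - 0.000122·V_1 = 0
Determinant D = (0.0004553)(0.000425) - (-0.000122)(-0.000122) = 0.0000001786
V_1 = [(0.004)(0.000425) - (-0.000122)(0)]/D = 9.517 V
V_2 = [(0.0004553)(0) - (0.004)(-0.000122)]/D = 2.731 V
Part 1:
  Read off the nodal solution: V_1 = 9.517 V
Part 2:
  I_R3 = (V_2 - V_3)/R3 = (2.731 - 0)/3300 = 0.0008276 A
  Magnitude: I_R3 = 0.0008276 A
Part 3:
  I_R2 = (V_1 - V_2)/R2 = (9.517 - 2.731)/8200 = 0.0008276 A
  P_R2 = I_R2² × R2 = (0.0008276)² × 8200 = 0.005616 W

Final answers:
1. V_1 = 9.517 V
2. I_R3 = 0.0008276 A
3. P_R2 = 0.005616 W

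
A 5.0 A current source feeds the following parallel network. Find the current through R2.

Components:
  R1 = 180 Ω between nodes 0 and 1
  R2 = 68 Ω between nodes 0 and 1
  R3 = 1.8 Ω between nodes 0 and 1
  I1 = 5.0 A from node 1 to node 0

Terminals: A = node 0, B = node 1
All resistors sit directly between nodes 0 and 1, so they are in parallel and share one voltage V; the full source current 5 A splits among them.
1/R_par = 1/180 + 1/68 + 1/1.8 = 0.5758 S  =>  R_par = 1.737 Ω
V = I × R_par = 5 × 1.737 = 8.683 V
I_R2 = V/R2 = 8.683/68 = 0.1277 A

Final answer: 0.1277 A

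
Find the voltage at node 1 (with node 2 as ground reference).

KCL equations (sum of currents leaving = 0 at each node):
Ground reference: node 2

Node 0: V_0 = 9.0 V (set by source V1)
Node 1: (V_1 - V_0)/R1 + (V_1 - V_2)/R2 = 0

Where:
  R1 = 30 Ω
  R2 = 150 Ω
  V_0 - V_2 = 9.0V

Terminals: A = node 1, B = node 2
Nodal analysis, taking node 2 as the 0 V reference.
Source V1 fixes V_0 = 9 V.
KCL at each unknown node (sum of currents leaving = 0; resistances in Ω):
  Node 1: (V_1 - 9)/30 + (V_1 - 0)/150 = 0
Collecting terms: 0.04 × V_1 = 0.3  =>  V_1 = 7.5 V
The requested potential is V_1 = 7.5 V.

Final answer: V_1 = 7.5 V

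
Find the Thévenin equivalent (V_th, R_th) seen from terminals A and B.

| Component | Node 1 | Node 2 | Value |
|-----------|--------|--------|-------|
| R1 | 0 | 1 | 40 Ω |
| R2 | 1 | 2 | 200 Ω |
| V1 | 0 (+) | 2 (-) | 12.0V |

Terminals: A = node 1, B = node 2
Step 1 — V_th is the open-circuit voltage V_A - V_B (nothing connected across the terminals).
Nodal analysis, taking node 2 as the 0 V reference.
Source V1 fixes V_0 = 12 V.
KCL at each unknown node (sum of currents leaving = 0; resistances in Ω):
  Node 1: (V_1 - 12)/40 + (V_1 - 0)/200 = 0
Collecting terms: 0.03 × V_1 = 0.3  =>  V_1 = 10 V
V_th = V_1 - V_2 = 10 - 0 = 10 V
Step 2 — R_th: zero the source — replace V1 by a short circuit (node 2 merges into node 0) — and find the resistance seen between A (node 1) and B (node 0).
Reduce the network between node 1 (A) and node 0 (B) by series/parallel combination:
  Rp1 = R1 ‖ R2 (parallel, both between nodes 0 and 1) = 1/(1/40 + 1/200) = 33.33 Ω
R_th = 33.33 Ω

Final answer: V_th = 10 V, R_th = 33.33 Ω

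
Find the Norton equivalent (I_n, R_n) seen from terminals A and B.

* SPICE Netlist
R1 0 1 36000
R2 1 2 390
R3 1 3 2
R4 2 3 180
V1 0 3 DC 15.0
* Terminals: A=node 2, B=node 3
Find the Thévenin equivalent first; then I_n = V_th/R_th and R_n = R_th.
Step 1 — V_th is the open-circuit voltage V_A - V_B (nothing connected across the terminals).
Nodal analysis, taking node 3 as the 0 V reference.
Source V1 fixes V_0 = 15 V.
KCL at each unknown node (sum of currents leaving = 0; resistances in Ω):
  Node 1: (V_1 - 15)/36000 + (V_1 - V_2)/390 + (V_1 - 0)/2 = 0
  Node 2: (V_2 - V_1)/390 + (V_2 - 0)/180 = 0
Collecting terms (coefficients in siemens):
  0.5026·V_1 - 0.002564·V_2 = 0.0004167
  0.00812·V_2 - 0.002564·V_1 = 0
Determinant D = (0.5026)(0.00812) - (-0.002564)(-0.002564) = 0.004074
V_1 = [(0.0004167)(0.00812) - (-0.002564)(0)]/D = 0.0008304 V
V_2 = [(0.5026)(0) - (0.0004167)(-0.002564)]/D = 0.0002622 V
V_th = V_2 - V_3 = 0.0002622 - 0 = 0.0002622 V
Step 2 — R_th: zero the source — replace V1 by a short circuit (node 3 merges into node 0) — and find the resistance seen between A (node 2) and B (node 0).
Reduce the network between node 2 (A) and node 0 (B) by series/parallel combination:
  Rp1 = R1 ‖ R3 (parallel, both between nodes 0 and 1) = 1/(1/36000 + 1/2) = 2 Ω
  Rs1 = R2 + Rp1 (series, joined only at node 1) = 390 + 2 = 392 Ω
  Rp2 = R4 ‖ Rs1 (parallel, both between nodes 0 and 2) = 1/(1/180 + 1/392) = 123.4 Ω
R_th = 123.4 Ω
I_n = V_th/R_th = 0.0002622/123.4 = 0.000002126 A, and R_n = R_th = 123.4 Ω

Final answer: I_n = 2.126e-06 A, R_n = 123.4 Ω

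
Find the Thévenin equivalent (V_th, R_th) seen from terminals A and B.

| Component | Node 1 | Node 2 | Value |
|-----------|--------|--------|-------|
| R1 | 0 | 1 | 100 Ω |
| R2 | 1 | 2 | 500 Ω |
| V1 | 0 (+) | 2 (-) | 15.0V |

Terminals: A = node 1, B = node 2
Step 1 — V_th is the open-circuit voltage V_A - V_B (nothing connected across the terminals).
Nodal analysis, taking node 2 as the 0 V reference.
Source V1 fixes V_0 = 15 V.
KCL at each unknown node (sum of currents leaving = 0; resistances in Ω):
  Node 1: (V_1 - 15)/100 + (V_1 - 0)/500 = 0
Collecting terms: 0.012 × V_1 = 0.15  =>  V_1 = 12.5 V
V_th = V_1 - V_2 = 12.5 - 0 = 12.5 V
Step 2 — R_th: zero the source — replace V1 by a short circuit (node 2 merges into node 0) — and find the resistance seen between A (node 1) and B (node 0).
Reduce the network between node 1 (A) and node 0 (B) by series/parallel combination:
  Rp1 = R1 ‖ R2 (parallel, both between nodes 0 and 1) = 1/(1/100 + 1/500) = 83.33 Ω
R_th = 83.33 Ω

Final answer: V_th = 12.5 V, R_th = 83.33 Ω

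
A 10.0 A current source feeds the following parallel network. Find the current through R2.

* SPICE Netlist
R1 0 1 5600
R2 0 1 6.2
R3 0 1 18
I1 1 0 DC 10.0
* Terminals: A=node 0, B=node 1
All resistors sit directly between nodes 0 and 1, so they are in parallel and share one voltage V; the full source current 10 A splits among them.
1/R_par = 1/5600 + 1/6.2 + 1/18 = 0.217 S  =>  R_par = 4.608 Ω
V = I × R_par = 10 × 4.608 = 46.08 V
I_R2 = V/R2 = 46.08/6.2 = 7.432 A

Final answer: 7.432 A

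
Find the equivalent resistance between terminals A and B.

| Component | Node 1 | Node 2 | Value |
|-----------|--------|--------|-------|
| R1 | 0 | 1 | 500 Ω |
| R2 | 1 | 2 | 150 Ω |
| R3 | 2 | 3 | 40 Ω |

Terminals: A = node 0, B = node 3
Reduce the network between node 0 (A) and node 3 (B) by series/parallel combination:
  Rs1 = R1 + R2 (series, joined only at node 1) = 500 + 150 = 650 Ω
  Rs2 = R3 + Rs1 (series, joined only at node 2) = 40 + 650 = 690 Ω
R_eq = 690 Ω

Final answer: 690 Ω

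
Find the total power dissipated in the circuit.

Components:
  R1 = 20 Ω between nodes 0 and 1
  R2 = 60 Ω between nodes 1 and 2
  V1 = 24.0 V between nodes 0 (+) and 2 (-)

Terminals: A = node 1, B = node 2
Nodal analysis, taking node 2 as the 0 V reference.
Source V1 fixes V_0 = 24 V.
KCL at each unknown node (sum of currents leaving = 0; resistances in Ω):
  Node 1: (V_1 - 24)/20 + (V_1 - 0)/60 = 0
Collecting terms: 0.06667 × V_1 = 1.2  =>  V_1 = 18 V
Power in each resistor, P = (ΔV)²/R:
  P_R1 = (24 - 18)²/20 = 1.8 W
  P_R2 = (18 - 0)²/60 = 5.4 W
P_total = P_R1 + P_R2 = 7.2 W

Final answer: 7.2 W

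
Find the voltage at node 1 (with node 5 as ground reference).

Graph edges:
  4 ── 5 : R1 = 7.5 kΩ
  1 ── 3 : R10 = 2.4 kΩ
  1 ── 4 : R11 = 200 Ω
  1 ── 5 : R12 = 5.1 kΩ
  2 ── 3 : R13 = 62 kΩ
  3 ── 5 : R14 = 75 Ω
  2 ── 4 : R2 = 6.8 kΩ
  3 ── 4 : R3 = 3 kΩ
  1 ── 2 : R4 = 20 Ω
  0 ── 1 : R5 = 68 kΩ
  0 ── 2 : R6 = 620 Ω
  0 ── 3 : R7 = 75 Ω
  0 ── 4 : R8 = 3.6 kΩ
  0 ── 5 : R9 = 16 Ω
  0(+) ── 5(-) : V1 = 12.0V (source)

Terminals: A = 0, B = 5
Nodal analysis, taking node 5 as the 0 V reference.
Source V1 fixes V_0 = 12 V.
KCL at each unknown node (sum of currents leaving = 0; resistances in Ω):
  Node 1: (V_1 - V_2)/20 + (V_1 - 12)/68000 + (V_1 - V_3)/2400 + (V_1 - V_4)/200 + (V_1 - 0)/5100 = 0
  Node 2: (V_2 - V_4)/6800 + (V_2 - V_1)/20 + (V_2 - 12)/620 + (V_2 - V_3)/62000 = 0
  Node 3: (V_3 - V_4)/3000 + (V_3 - 12)/75 + (V_3 - V_1)/2400 + (V_3 - V_2)/62000 + (V_3 - 0)/75 = 0
  Node 4: (V_4 - 0)/7500 + (V_4 - V_2)/6800 + (V_4 - V_3)/3000 + (V_4 - 12)/3600 + (V_4 - V_1)/200 = 0
Collecting terms (coefficients in siemens):
  0.05563·V_1 - 0.05·V_2 - 0.0004167·V_3 - 0.005·V_4 = 0.0001765
  0.05178·V_2 - 0.05·V_1 - 0.00001613·V_3 - 0.0001471·V_4 = 0.01935
  0.02743·V_3 - 0.0004167·V_1 - 0.00001613·V_2 - 0.0003333·V_4 = 0.16
  0.005892·V_4 - 0.005·V_1 - 0.0001471·V_2 - 0.0003333·V_3 = 0.003333
Solving these 4 simultaneous equations (Gaussian elimination) gives:
  V_1 = 9.188 V, V_2 = 9.274 V, V_3 = 6.086 V, V_4 = 8.939 V
The requested potential is V_1 = 9.188 V.

Final answer: V_1 = 9.188 V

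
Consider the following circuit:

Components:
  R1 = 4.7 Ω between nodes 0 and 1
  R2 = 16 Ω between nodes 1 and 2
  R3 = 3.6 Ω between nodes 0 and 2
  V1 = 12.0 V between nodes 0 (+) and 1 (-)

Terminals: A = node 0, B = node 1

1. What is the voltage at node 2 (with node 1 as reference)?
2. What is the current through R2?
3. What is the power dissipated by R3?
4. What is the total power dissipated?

Nodal analysis, taking node 1 as the 0 V reference.
Source V1 fixes V_0 = 12 V.
KCL at each unknown node (sum of currents leaving = 0; resistances in Ω):
  Node 2: (V_2 - 0)/16 + (V_2 - 12)/3.6 = 0
Collecting terms: 0.3403 × V_2 = 3.333  =>  V_2 = 9.796 V
Part 1:
  Read off the nodal solution: V_2 = 9.796 V
Part 2:
  I_R2 = (V_1 - V_2)/R2 = (0 - 9.796)/16 = -0.6122 A
  Magnitude: I_R2 = 0.6122 A
Part 3:
  I_R3 = (V_0 - V_2)/R3 = (12 - 9.796)/3.6 = 0.6122 A
  P_R3 = I_R3² × R3 = (0.6122)² × 3.6 = 1.349 W
Part 4:
  Power in each resistor, P = (ΔV)²/R:
    P_R1 = (12 - 0)²/4.7 = 30.64 W
    P_R2 = (0 - 9.796)²/16 = 5.998 W
    P_R3 = (12 - 9.796)²/3.6 = 1.349 W
  P_total = P_R1 + P_R2 + P_R3 = 37.99 W

Final answers:
1. V_2 = 9.796 V
2. I_R2 = 0.6122 A
3. P_R3 = 1.349 W
4. P_total = 37.99 W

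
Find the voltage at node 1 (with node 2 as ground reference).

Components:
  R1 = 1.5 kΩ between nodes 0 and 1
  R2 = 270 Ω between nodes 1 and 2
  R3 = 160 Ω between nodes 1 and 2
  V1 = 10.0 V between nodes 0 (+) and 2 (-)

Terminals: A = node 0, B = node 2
Nodal analysis, taking node 2 as the 0 V reference.
Source V1 fixes V_0 = 10 V.
KCL at each unknown node (sum of currents leaving = 0; resistances in Ω):
  Node 1: (V_1 - 10)/1500 + (V_1 - 0)/270 + (V_1 - 0)/160 = 0
Collecting terms: 0.01062 × V_1 = 0.006667  =>  V_1 = 0.6277 V
The requested potential is V_1 = 0.6277 V.

Final answer: V_1 = 0.6277 V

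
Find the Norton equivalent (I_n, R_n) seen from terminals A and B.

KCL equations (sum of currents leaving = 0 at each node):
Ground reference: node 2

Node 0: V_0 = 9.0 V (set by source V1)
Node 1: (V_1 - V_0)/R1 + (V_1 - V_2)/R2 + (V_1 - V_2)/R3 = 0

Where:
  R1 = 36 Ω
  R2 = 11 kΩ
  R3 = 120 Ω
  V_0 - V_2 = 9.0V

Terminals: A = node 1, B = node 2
Find the Thévenin equivalent first; then I_n = V_th/R_th and R_n = R_th.
Step 1 — V_th is the open-circuit voltage V_A - V_B (nothing connected across the terminals).
Nodal analysis, taking node 2 as the 0 V reference.
Source V1 fixes V_0 = 9 V.
KCL at each unknown node (sum of currents leaving = 0; resistances in Ω):
  Node 1: (V_1 - 9)/36 + (V_1 - 0)/11000 + (V_1 - 0)/120 = 0
Collecting terms: 0.0362 × V_1 = 0.25  =>  V_1 = 6.906 V
V_th = V_1 - V_2 = 6.906 - 0 = 6.906 V
Step 2 — R_th: zero the source — replace V1 by a short circuit (node 2 merges into node 0) — and find the resistance seen between A (node 1) and B (node 0).
Reduce the network between node 1 (A) and node 0 (B) by series/parallel combination:
  Rp1 = R1 ‖ R2 ‖ R3 (parallel, all between nodes 0 and 1) = 1/(1/36 + 1/11000 + 1/120) = 27.62 Ω
R_th = 27.62 Ω
I_n = V_th/R_th = 6.906/27.62 = 0.25 A, and R_n = R_th = 27.62 Ω

Final answer: I_n = 0.25 A, R_n = 27.62 Ω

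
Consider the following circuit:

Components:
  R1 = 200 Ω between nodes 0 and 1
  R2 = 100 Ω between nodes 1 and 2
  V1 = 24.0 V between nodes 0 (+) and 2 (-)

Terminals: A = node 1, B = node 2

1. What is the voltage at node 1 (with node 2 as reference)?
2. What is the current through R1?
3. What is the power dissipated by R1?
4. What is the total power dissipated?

Nodal analysis, taking node 2 as the 0 V reference.
Source V1 fixes V_0 = 24 V.
KCL at each unknown node (sum of currents leaving = 0; resistances in Ω):
  Node 1: (V_1 - 24)/200 + (V_1 - 0)/100 = 0
Collecting terms: 0.015 × V_1 = 0.12  =>  V_1 = 8 V
Part 1:
  Read off the nodal solution: V_1 = 8 V
Part 2:
  I_R1 = (V_0 - V_1)/R1 = (24 - 8)/200 = 0.08 A
  Magnitude: I_R1 = 0.08 A
Part 3:
  I_R1 = (V_0 - V_1)/R1 = (24 - 8)/200 = 0.08 A
  P_R1 = I_R1² × R1 = (0.08)² × 200 = 1.28 W
Part 4:
  Power in each resistor, P = (ΔV)²/R:
    P_R1 = (24 - 8)²/200 = 1.28 W
    P_R2 = (8 - 0)²/100 = 0.64 W
  P_total = P_R1 + P_R2 = 1.92 W

Final answers:
1. V_1 = 8 V
2. I_R1 = 0.08 A
3. P_R1 = 1.28 W
4. P_total = 1.92 W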